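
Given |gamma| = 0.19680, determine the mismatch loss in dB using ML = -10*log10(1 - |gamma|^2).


ML = -10 * log10(1 - 0.19680^2) = -10 * log10(0.96126976) = 0.1715 dB

0.1715 dB


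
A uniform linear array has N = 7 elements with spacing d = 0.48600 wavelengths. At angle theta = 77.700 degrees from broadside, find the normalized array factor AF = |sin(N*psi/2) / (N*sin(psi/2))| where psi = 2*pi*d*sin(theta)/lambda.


psi = 2*pi*0.48600*sin(77.700 deg) = 2.983534 rad
AF = |sin(7*2.983534/2) / (7*sin(2.983534/2))| = 0.1219

0.1219


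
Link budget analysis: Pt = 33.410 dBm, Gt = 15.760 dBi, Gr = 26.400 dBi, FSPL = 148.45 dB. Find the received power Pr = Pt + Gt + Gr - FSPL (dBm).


Pr = 33.410 + 15.760 + 26.400 - 148.45 = -72.88 dBm

-72.88 dBm


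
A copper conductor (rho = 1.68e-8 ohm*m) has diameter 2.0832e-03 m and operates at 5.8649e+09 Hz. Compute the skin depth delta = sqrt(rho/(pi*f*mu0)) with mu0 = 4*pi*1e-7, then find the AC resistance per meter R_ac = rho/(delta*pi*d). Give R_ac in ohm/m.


delta = sqrt(1.68e-8 / (pi * 5.8649e+09 * 4*pi*1e-7)) = 8.518134e-07 m
R_ac = 1.68e-8 / (8.518134e-07 * pi * 2.0832e-03) = 3.014 ohm/m

3.014 ohm/m


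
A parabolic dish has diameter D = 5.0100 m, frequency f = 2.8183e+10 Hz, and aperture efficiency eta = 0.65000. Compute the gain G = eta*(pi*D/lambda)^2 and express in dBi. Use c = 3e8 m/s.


lambda = c / f = 3.0000e+08 / 2.8183e+10 = 0.01064471 m
G_linear = 0.65000 * (pi * 5.0100 / 0.01064471)^2 = 1.421088e+06
G_dBi = 10 * log10(1.421088e+06) = 61.53 dBi

61.53 dBi


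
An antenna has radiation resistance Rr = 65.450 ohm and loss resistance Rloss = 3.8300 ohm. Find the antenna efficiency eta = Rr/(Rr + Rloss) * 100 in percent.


eta = 65.450 / (65.450 + 3.8300) * 100 = 94.47%

94.47%


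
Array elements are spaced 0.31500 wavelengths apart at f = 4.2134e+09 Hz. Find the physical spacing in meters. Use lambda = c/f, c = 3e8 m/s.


lambda = c / f = 3.0000e+08 / 4.2134e+09 = 0.07120141 m
d = 0.31500 * 0.07120141 = 0.02243 m

0.02243 m


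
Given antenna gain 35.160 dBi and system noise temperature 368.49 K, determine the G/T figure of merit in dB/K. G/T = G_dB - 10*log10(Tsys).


G/T = 35.160 - 10*log10(368.49) = 35.160 - 25.66426 = 9.496 dB/K

9.496 dB/K


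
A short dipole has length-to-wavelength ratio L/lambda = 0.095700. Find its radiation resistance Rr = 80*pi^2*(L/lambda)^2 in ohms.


Rr = 80 * pi^2 * (0.095700)^2 = 80 * 9.869604 * 9.158490e-03 = 7.231 ohm

7.231 ohm


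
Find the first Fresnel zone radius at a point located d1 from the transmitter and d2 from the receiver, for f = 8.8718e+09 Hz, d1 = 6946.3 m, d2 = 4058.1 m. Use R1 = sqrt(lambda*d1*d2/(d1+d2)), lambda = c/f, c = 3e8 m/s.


lambda = c / f = 3.0000e+08 / 8.8718e+09 = 0.03381501 m
R1 = sqrt(0.03381501 * 6946.3 * 4058.1 / (6946.3 + 4058.1)) = 9.307 m

9.307 m


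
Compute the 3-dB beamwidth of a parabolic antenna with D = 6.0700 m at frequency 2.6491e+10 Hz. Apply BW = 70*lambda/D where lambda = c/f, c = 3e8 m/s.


lambda = c / f = 3.0000e+08 / 2.6491e+10 = 0.01132460 m
BW = 70 * 0.01132460 / 6.0700 = 0.1306 deg

0.1306 deg


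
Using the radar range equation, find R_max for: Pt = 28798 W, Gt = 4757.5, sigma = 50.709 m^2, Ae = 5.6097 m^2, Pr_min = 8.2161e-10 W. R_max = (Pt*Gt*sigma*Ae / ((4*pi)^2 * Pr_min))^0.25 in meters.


R^4 = 28798*4757.5*50.709*5.6097 / ((4*pi)^2 * 8.2161e-10) = 3.003865e+17
R_max = 3.003865e+17^0.25 = 23411 m

23411 m


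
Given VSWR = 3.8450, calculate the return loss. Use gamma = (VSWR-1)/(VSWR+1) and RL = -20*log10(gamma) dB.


gamma = (3.8450 - 1) / (3.8450 + 1) = 0.5872033
RL = -20 * log10(0.5872033) = 4.624 dB

4.624 dB


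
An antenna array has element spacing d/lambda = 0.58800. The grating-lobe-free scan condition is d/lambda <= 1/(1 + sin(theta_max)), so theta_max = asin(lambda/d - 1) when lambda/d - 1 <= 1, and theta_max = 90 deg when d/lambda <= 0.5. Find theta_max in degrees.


lambda/d - 1 = 1/0.58800 - 1 = 0.7006803
theta_max = asin(0.7006803) = 44.48 deg

44.48 deg


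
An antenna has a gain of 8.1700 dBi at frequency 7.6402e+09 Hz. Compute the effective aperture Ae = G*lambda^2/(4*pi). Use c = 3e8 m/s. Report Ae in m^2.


lambda = c / f = 3.0000e+08 / 7.6402e+09 = 0.03926599 m
G_linear = 10^(8.1700/10) = 6.561453
Ae = G_linear * lambda^2 / (4*pi) = 6.561453 * 0.03926599^2 / (4*pi) = 8.051e-04 m^2

8.051e-04 m^2


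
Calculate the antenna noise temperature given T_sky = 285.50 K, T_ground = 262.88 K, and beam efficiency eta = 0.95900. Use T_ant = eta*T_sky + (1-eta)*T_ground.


T_ant = 0.95900 * 285.50 + (1 - 0.95900) * 262.88 = 284.6 K

284.6 K


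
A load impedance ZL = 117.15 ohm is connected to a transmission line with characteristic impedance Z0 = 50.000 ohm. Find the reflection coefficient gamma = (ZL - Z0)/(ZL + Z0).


gamma = (117.15 - 50.000) / (117.15 + 50.000) = 0.4017

0.4017


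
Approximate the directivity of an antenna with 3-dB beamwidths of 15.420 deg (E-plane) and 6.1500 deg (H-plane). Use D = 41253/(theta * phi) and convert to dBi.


D_linear = 41253 / (15.420 * 6.1500) = 435.0068
D_dBi = 10 * log10(435.0068) = 26.38 dBi

26.38 dBi


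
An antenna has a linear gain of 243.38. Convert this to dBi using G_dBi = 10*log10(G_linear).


G_dBi = 10 * log10(243.38) = 23.86 dBi

23.86 dBi


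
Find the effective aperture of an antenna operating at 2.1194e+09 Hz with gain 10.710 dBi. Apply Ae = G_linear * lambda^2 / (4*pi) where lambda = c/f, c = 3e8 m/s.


lambda = c / f = 3.0000e+08 / 2.1194e+09 = 0.1415495 m
G_linear = 10^(10.710/10) = 11.77606
Ae = G_linear * lambda^2 / (4*pi) = 11.77606 * 0.1415495^2 / (4*pi) = 0.01878 m^2

0.01878 m^2


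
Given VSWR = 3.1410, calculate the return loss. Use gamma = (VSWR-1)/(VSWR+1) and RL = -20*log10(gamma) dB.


gamma = (3.1410 - 1) / (3.1410 + 1) = 0.5170249
RL = -20 * log10(0.5170249) = 5.730 dB

5.730 dB


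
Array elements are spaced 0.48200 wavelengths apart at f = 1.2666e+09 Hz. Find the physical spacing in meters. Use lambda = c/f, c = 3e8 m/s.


lambda = c / f = 3.0000e+08 / 1.2666e+09 = 0.2368546 m
d = 0.48200 * 0.2368546 = 0.1142 m

0.1142 m


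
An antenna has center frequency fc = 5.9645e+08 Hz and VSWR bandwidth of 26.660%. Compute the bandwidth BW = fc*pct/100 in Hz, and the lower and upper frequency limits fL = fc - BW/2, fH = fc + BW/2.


BW = 5.9645e+08 * 26.660/100 = 1.590136e+08 Hz
fL = 5.9645e+08 - 1.590136e+08/2 = 5.169e+08 Hz
fH = 5.9645e+08 + 1.590136e+08/2 = 6.760e+08 Hz

BW=1.590e+08 Hz, fL=5.169e+08 Hz, fH=6.760e+08 Hz


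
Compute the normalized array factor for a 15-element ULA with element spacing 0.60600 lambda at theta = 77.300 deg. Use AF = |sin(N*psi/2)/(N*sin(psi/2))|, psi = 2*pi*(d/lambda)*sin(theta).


psi = 2*pi*0.60600*sin(77.300 deg) = 3.714455 rad
AF = |sin(15*3.714455/2) / (15*sin(3.714455/2))| = 0.02808

0.02808


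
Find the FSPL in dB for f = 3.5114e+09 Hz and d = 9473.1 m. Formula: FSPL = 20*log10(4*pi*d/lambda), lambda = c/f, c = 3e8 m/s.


lambda = c / f = 3.0000e+08 / 3.5114e+09 = 0.08543601 m
FSPL = 20 * log10(4*pi*9473.1/0.08543601) = 122.9 dB

122.9 dB


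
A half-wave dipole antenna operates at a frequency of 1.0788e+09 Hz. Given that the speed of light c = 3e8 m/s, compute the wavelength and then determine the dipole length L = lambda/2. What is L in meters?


lambda = c / f = 3.0000e+08 / 1.0788e+09 = 0.2780868 m
L = lambda / 2 = 0.2780868 / 2 = 0.1390 m

0.1390 m


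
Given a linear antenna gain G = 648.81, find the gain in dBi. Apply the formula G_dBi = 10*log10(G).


G_dBi = 10 * log10(648.81) = 28.12 dBi

28.12 dBi


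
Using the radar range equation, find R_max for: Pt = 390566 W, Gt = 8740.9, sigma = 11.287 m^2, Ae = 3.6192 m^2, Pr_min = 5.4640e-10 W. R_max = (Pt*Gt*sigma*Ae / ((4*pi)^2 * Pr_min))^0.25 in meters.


R^4 = 390566*8740.9*11.287*3.6192 / ((4*pi)^2 * 5.4640e-10) = 1.616260e+18
R_max = 1.616260e+18^0.25 = 35656 m

35656 m


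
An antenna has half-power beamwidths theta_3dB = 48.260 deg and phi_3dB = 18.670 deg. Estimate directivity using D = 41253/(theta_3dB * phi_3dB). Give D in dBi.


D_linear = 41253 / (48.260 * 18.670) = 45.78507
D_dBi = 10 * log10(45.78507) = 16.61 dBi

16.61 dBi


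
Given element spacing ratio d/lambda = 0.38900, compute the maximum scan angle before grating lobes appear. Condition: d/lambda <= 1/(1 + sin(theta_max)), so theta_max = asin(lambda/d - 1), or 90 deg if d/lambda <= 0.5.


lambda/d - 1 = 1/0.38900 - 1 = 1.570694 >= 1
d/lambda <= 0.5, so the array can scan to endfire without grating lobes: theta_max = 90 deg

90 deg


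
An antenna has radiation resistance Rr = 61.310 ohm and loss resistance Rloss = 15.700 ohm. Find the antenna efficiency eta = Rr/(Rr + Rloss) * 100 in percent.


eta = 61.310 / (61.310 + 15.700) * 100 = 79.61%

79.61%


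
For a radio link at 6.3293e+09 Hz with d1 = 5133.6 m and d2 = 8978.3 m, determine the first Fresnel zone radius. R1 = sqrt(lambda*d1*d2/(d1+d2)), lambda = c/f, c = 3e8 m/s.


lambda = c / f = 3.0000e+08 / 6.3293e+09 = 0.04739861 m
R1 = sqrt(0.04739861 * 5133.6 * 8978.3 / (5133.6 + 8978.3)) = 12.44 m

12.44 m


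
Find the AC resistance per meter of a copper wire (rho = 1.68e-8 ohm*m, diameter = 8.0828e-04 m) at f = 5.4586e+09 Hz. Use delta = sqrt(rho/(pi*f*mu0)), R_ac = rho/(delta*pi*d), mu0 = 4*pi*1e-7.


delta = sqrt(1.68e-8 / (pi * 5.4586e+09 * 4*pi*1e-7)) = 8.829460e-07 m
R_ac = 1.68e-8 / (8.829460e-07 * pi * 8.0828e-04) = 7.493 ohm/m

7.493 ohm/m


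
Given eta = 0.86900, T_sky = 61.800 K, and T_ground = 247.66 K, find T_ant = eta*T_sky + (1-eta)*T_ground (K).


T_ant = 0.86900 * 61.800 + (1 - 0.86900) * 247.66 = 86.15 K

86.15 K


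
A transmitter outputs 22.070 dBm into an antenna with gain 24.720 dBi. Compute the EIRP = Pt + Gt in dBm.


EIRP = Pt + Gt = 22.070 + 24.720 = 46.79 dBm

46.79 dBm


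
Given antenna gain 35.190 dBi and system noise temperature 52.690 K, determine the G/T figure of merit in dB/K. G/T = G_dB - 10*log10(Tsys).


G/T = 35.190 - 10*log10(52.690) = 35.190 - 17.21728 = 17.97 dB/K

17.97 dB/K


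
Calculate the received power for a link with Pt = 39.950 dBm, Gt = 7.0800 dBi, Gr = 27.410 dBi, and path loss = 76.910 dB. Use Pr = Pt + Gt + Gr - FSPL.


Pr = 39.950 + 7.0800 + 27.410 - 76.910 = -2.47 dBm

-2.47 dBm


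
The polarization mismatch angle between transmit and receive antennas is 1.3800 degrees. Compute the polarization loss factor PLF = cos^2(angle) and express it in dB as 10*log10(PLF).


PLF_linear = cos^2(1.3800 deg) = 0.9994200
PLF_dB = 10 * log10(0.9994200) = -2.520e-03 dB

-2.520e-03 dB


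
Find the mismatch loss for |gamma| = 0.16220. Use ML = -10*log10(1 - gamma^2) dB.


ML = -10 * log10(1 - 0.16220^2) = -10 * log10(0.97369116) = 0.1158 dB

0.1158 dB


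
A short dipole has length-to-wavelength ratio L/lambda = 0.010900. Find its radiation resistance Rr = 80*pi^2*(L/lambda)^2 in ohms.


Rr = 80 * pi^2 * (0.010900)^2 = 80 * 9.869604 * 1.188100e-04 = 0.09381 ohm

0.09381 ohm


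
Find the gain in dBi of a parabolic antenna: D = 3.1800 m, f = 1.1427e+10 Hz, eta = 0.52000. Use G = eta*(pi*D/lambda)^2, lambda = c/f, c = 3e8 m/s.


lambda = c / f = 3.0000e+08 / 1.1427e+10 = 0.02625361 m
G_linear = 0.52000 * (pi * 3.1800 / 0.02625361)^2 = 75297.28
G_dBi = 10 * log10(75297.28) = 48.77 dBi

48.77 dBi


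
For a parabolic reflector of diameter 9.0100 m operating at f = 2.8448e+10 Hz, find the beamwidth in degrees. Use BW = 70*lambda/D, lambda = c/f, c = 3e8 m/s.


lambda = c / f = 3.0000e+08 / 2.8448e+10 = 0.01054556 m
BW = 70 * 0.01054556 / 9.0100 = 0.08193 deg

0.08193 deg


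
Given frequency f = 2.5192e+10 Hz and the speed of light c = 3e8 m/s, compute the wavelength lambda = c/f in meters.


lambda = c / f = 3.0000e+08 / 2.5192e+10 = 0.01191 m

0.01191 m


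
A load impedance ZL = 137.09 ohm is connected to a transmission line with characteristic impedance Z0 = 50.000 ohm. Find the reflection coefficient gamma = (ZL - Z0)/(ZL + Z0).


gamma = (137.09 - 50.000) / (137.09 + 50.000) = 0.4655

0.4655


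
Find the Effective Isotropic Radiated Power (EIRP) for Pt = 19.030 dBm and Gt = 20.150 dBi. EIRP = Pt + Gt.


EIRP = Pt + Gt = 19.030 + 20.150 = 39.18 dBm

39.18 dBm


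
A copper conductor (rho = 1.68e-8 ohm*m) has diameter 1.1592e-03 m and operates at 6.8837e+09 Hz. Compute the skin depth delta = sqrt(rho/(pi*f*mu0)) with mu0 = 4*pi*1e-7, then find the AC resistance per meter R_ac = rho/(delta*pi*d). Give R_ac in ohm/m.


delta = sqrt(1.68e-8 / (pi * 6.8837e+09 * 4*pi*1e-7)) = 7.862557e-07 m
R_ac = 1.68e-8 / (7.862557e-07 * pi * 1.1592e-03) = 5.867 ohm/m

5.867 ohm/m


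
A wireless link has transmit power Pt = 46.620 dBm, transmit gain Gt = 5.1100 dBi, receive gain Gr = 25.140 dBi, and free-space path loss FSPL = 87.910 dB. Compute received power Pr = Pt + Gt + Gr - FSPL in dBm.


Pr = 46.620 + 5.1100 + 25.140 - 87.910 = -11.04 dBm

-11.04 dBm


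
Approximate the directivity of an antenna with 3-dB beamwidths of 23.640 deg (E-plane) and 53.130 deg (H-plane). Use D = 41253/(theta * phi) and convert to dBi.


D_linear = 41253 / (23.640 * 53.130) = 32.84492
D_dBi = 10 * log10(32.84492) = 15.16 dBi

15.16 dBi


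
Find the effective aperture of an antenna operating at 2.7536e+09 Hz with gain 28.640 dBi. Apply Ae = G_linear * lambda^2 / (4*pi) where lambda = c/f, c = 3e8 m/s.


lambda = c / f = 3.0000e+08 / 2.7536e+09 = 0.1089483 m
G_linear = 10^(28.640/10) = 731.1391
Ae = G_linear * lambda^2 / (4*pi) = 731.1391 * 0.1089483^2 / (4*pi) = 0.6906 m^2

0.6906 m^2


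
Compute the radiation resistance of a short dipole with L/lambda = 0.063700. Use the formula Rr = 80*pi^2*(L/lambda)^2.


Rr = 80 * pi^2 * (0.063700)^2 = 80 * 9.869604 * 4.057690e-03 = 3.204 ohm

3.204 ohm


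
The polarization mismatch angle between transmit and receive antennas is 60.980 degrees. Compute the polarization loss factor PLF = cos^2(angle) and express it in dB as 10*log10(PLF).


PLF_linear = cos^2(60.980 deg) = 0.2353365
PLF_dB = 10 * log10(0.2353365) = -6.283 dB

-6.283 dB


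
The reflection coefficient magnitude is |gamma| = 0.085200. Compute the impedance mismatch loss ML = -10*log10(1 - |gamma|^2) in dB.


ML = -10 * log10(1 - 0.085200^2) = -10 * log10(0.99274096) = 0.03164 dB

0.03164 dB


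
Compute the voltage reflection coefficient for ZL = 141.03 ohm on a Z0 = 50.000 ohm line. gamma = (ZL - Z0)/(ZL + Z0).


gamma = (141.03 - 50.000) / (141.03 + 50.000) = 0.4765

0.4765


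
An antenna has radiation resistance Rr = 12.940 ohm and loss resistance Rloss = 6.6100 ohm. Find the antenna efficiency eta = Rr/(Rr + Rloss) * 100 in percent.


eta = 12.940 / (12.940 + 6.6100) * 100 = 66.19%

66.19%


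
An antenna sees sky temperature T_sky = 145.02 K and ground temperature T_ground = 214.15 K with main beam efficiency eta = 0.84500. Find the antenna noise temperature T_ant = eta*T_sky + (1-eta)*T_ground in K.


T_ant = 0.84500 * 145.02 + (1 - 0.84500) * 214.15 = 155.7 K

155.7 K


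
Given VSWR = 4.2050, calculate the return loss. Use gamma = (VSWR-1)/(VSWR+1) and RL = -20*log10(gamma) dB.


gamma = (4.2050 - 1) / (4.2050 + 1) = 0.6157541
RL = -20 * log10(0.6157541) = 4.212 dB

4.212 dB


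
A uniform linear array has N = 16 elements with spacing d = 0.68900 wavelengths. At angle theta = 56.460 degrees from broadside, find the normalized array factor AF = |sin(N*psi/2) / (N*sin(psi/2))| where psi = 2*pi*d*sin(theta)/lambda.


psi = 2*pi*0.68900*sin(56.460 deg) = 3.608318 rad
AF = |sin(16*3.608318/2) / (16*sin(3.608318/2))| = 0.03586

0.03586


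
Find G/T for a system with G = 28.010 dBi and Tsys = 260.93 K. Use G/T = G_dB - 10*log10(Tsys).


G/T = 28.010 - 10*log10(260.93) = 28.010 - 24.16524 = 3.845 dB/K

3.845 dB/K


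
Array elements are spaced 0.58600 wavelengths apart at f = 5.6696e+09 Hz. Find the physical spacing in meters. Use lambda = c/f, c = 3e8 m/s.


lambda = c / f = 3.0000e+08 / 5.6696e+09 = 0.05291379 m
d = 0.58600 * 0.05291379 = 0.03101 m

0.03101 m


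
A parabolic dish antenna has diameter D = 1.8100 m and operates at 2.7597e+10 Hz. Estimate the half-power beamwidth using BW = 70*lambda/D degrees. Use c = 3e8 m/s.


lambda = c / f = 3.0000e+08 / 2.7597e+10 = 0.01087075 m
BW = 70 * 0.01087075 / 1.8100 = 0.4204 deg

0.4204 deg


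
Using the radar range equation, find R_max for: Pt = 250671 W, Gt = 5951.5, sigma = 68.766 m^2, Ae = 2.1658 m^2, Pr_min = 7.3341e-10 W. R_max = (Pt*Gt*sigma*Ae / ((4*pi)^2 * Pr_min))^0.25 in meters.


R^4 = 250671*5951.5*68.766*2.1658 / ((4*pi)^2 * 7.3341e-10) = 1.918475e+18
R_max = 1.918475e+18^0.25 = 37217 m

37217 m


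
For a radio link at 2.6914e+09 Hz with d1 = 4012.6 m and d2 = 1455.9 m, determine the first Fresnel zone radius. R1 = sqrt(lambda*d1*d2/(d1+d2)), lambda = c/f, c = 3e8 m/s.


lambda = c / f = 3.0000e+08 / 2.6914e+09 = 0.1114662 m
R1 = sqrt(0.1114662 * 4012.6 * 1455.9 / (4012.6 + 1455.9)) = 10.91 m

10.91 m


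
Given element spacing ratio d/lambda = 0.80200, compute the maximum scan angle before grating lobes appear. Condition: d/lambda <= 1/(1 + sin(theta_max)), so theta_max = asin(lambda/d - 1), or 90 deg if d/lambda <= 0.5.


lambda/d - 1 = 1/0.80200 - 1 = 0.2468828
theta_max = asin(0.2468828) = 14.29 deg

14.29 deg


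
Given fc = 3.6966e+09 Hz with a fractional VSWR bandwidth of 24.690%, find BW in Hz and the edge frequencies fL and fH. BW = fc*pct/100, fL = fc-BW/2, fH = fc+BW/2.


BW = 3.6966e+09 * 24.690/100 = 9.126905e+08 Hz
fL = 3.6966e+09 - 9.126905e+08/2 = 3.240e+09 Hz
fH = 3.6966e+09 + 9.126905e+08/2 = 4.153e+09 Hz

BW=9.127e+08 Hz, fL=3.240e+09 Hz, fH=4.153e+09 Hz


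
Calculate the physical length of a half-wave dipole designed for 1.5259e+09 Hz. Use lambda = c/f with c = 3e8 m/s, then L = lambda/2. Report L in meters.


lambda = c / f = 3.0000e+08 / 1.5259e+09 = 0.1966053 m
L = lambda / 2 = 0.1966053 / 2 = 0.09830 m

0.09830 m


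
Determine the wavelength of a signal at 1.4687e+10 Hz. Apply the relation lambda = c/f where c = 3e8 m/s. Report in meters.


lambda = c / f = 3.0000e+08 / 1.4687e+10 = 0.02043 m

0.02043 m


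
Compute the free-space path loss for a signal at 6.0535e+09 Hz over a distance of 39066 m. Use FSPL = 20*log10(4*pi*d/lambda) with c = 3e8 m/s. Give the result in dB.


lambda = c / f = 3.0000e+08 / 6.0535e+09 = 0.04955811 m
FSPL = 20 * log10(4*pi*39066/0.04955811) = 139.9 dB

139.9 dB


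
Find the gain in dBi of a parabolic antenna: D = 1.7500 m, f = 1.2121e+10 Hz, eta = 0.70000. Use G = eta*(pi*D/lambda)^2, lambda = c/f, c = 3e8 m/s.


lambda = c / f = 3.0000e+08 / 1.2121e+10 = 0.02475043 m
G_linear = 0.70000 * (pi * 1.7500 / 0.02475043)^2 = 34538.89
G_dBi = 10 * log10(34538.89) = 45.38 dBi

45.38 dBi


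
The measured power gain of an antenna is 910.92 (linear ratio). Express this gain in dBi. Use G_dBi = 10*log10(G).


G_dBi = 10 * log10(910.92) = 29.59 dBi

29.59 dBi


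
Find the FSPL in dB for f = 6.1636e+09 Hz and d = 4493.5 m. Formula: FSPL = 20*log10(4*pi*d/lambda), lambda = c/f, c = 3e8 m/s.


lambda = c / f = 3.0000e+08 / 6.1636e+09 = 0.04867285 m
FSPL = 20 * log10(4*pi*4493.5/0.04867285) = 121.3 dB

121.3 dB


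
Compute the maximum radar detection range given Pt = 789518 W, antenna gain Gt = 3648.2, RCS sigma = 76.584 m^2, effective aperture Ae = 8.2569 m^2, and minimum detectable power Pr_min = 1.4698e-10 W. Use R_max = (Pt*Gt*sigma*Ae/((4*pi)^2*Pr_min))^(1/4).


R^4 = 789518*3648.2*76.584*8.2569 / ((4*pi)^2 * 1.4698e-10) = 7.847255e+19
R_max = 7.847255e+19^0.25 = 94119 m

94119 m


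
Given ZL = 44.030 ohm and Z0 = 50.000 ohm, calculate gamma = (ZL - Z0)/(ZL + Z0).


gamma = (44.030 - 50.000) / (44.030 + 50.000) = -0.06349

-0.06349


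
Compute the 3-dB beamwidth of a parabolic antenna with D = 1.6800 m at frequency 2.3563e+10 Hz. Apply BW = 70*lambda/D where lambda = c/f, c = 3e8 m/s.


lambda = c / f = 3.0000e+08 / 2.3563e+10 = 0.01273183 m
BW = 70 * 0.01273183 / 1.6800 = 0.5305 deg

0.5305 deg


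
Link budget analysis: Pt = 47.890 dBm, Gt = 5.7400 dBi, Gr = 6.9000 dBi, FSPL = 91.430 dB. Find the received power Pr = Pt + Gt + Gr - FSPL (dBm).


Pr = 47.890 + 5.7400 + 6.9000 - 91.430 = -30.90 dBm

-30.90 dBm


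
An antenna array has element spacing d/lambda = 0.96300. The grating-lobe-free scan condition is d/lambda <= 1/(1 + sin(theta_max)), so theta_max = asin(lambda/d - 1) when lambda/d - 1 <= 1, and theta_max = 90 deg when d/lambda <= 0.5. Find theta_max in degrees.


lambda/d - 1 = 1/0.96300 - 1 = 0.03842160
theta_max = asin(0.03842160) = 2.202 deg

2.202 deg


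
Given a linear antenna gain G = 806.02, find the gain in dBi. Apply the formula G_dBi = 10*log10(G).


G_dBi = 10 * log10(806.02) = 29.06 dBi

29.06 dBi


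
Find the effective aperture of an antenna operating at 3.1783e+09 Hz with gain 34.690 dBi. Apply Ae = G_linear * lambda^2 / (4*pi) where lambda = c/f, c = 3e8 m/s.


lambda = c / f = 3.0000e+08 / 3.1783e+09 = 0.09439008 m
G_linear = 10^(34.690/10) = 2944.422
Ae = G_linear * lambda^2 / (4*pi) = 2944.422 * 0.09439008^2 / (4*pi) = 2.088 m^2

2.088 m^2


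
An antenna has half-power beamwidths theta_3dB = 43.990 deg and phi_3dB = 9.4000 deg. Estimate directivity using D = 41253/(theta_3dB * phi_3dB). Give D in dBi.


D_linear = 41253 / (43.990 * 9.4000) = 99.76397
D_dBi = 10 * log10(99.76397) = 19.99 dBi

19.99 dBi


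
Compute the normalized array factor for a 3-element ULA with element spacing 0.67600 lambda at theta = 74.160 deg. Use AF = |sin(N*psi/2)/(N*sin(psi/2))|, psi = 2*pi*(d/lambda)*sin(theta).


psi = 2*pi*0.67600*sin(74.160 deg) = 4.086148 rad
AF = |sin(3*4.086148/2) / (3*sin(4.086148/2))| = 0.05740

0.05740


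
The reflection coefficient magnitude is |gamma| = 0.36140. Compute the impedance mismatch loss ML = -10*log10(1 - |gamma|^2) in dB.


ML = -10 * log10(1 - 0.36140^2) = -10 * log10(0.86939004) = 0.6079 dB

0.6079 dB


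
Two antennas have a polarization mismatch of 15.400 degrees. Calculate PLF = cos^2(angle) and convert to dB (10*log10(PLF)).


PLF_linear = cos^2(15.400 deg) = 0.9294799
PLF_dB = 10 * log10(0.9294799) = -0.3176 dB

-0.3176 dB


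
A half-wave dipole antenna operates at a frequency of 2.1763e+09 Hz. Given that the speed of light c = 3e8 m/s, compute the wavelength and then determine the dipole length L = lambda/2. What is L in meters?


lambda = c / f = 3.0000e+08 / 2.1763e+09 = 0.1378486 m
L = lambda / 2 = 0.1378486 / 2 = 0.06892 m

0.06892 m


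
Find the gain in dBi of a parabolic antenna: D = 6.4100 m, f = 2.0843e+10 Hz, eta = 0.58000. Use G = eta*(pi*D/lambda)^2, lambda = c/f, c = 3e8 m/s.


lambda = c / f = 3.0000e+08 / 2.0843e+10 = 0.01439332 m
G_linear = 0.58000 * (pi * 6.4100 / 0.01439332)^2 = 1.135329e+06
G_dBi = 10 * log10(1.135329e+06) = 60.55 dBi

60.55 dBi


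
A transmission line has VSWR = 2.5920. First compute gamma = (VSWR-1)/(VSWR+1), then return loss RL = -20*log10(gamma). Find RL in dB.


gamma = (2.5920 - 1) / (2.5920 + 1) = 0.4432071
RL = -20 * log10(0.4432071) = 7.068 dB

7.068 dB


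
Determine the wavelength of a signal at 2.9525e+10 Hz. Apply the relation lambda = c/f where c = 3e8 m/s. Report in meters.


lambda = c / f = 3.0000e+08 / 2.9525e+10 = 0.01016 m

0.01016 m


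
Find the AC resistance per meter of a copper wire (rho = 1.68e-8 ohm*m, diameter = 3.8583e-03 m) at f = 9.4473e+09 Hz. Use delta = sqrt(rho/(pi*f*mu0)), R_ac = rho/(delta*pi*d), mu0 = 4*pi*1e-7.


delta = sqrt(1.68e-8 / (pi * 9.4473e+09 * 4*pi*1e-7)) = 6.711520e-07 m
R_ac = 1.68e-8 / (6.711520e-07 * pi * 3.8583e-03) = 2.065 ohm/m

2.065 ohm/m


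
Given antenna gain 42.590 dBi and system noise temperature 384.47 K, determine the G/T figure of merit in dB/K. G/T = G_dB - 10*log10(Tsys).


G/T = 42.590 - 10*log10(384.47) = 42.590 - 25.84862 = 16.74 dB/K

16.74 dB/K


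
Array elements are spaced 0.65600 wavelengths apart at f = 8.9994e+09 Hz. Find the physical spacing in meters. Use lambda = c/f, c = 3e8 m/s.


lambda = c / f = 3.0000e+08 / 8.9994e+09 = 0.03333556 m
d = 0.65600 * 0.03333556 = 0.02187 m

0.02187 m


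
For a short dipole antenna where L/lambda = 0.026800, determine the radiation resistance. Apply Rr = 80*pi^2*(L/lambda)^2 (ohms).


Rr = 80 * pi^2 * (0.026800)^2 = 80 * 9.869604 * 7.182400e-04 = 0.5671 ohm

0.5671 ohm


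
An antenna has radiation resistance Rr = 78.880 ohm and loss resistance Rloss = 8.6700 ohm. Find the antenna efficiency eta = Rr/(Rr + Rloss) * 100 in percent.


eta = 78.880 / (78.880 + 8.6700) * 100 = 90.10%

90.10%


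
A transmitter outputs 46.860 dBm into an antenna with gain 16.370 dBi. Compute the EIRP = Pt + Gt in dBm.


EIRP = Pt + Gt = 46.860 + 16.370 = 63.23 dBm

63.23 dBm


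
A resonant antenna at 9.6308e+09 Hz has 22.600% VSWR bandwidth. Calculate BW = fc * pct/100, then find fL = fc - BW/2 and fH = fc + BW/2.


BW = 9.6308e+09 * 22.600/100 = 2.176561e+09 Hz
fL = 9.6308e+09 - 2.176561e+09/2 = 8.543e+09 Hz
fH = 9.6308e+09 + 2.176561e+09/2 = 1.072e+10 Hz

BW=2.177e+09 Hz, fL=8.543e+09 Hz, fH=1.072e+10 Hz


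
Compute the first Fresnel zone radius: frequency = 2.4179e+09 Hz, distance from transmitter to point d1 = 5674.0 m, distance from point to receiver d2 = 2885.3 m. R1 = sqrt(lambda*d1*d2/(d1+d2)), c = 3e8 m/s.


lambda = c / f = 3.0000e+08 / 2.4179e+09 = 0.1240746 m
R1 = sqrt(0.1240746 * 5674.0 * 2885.3 / (5674.0 + 2885.3)) = 15.41 m

15.41 m


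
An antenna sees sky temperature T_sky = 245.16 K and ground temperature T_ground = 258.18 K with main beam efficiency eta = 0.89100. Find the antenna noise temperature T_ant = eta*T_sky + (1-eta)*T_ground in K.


T_ant = 0.89100 * 245.16 + (1 - 0.89100) * 258.18 = 246.6 K

246.6 K


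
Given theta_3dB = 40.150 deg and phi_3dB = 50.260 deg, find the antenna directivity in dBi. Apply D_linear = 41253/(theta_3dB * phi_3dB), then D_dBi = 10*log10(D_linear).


D_linear = 41253 / (40.150 * 50.260) = 20.44314
D_dBi = 10 * log10(20.44314) = 13.11 dBi

13.11 dBi


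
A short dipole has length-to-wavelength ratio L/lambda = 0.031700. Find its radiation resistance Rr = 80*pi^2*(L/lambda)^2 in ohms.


Rr = 80 * pi^2 * (0.031700)^2 = 80 * 9.869604 * 1.004890e-03 = 0.7934 ohm

0.7934 ohm


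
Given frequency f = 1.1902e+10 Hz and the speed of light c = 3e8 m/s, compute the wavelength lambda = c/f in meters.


lambda = c / f = 3.0000e+08 / 1.1902e+10 = 0.02521 m

0.02521 m


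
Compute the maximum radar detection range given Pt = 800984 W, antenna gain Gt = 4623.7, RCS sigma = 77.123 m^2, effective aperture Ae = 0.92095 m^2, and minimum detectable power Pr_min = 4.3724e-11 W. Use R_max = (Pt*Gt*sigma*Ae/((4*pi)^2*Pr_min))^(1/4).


R^4 = 800984*4623.7*77.123*0.92095 / ((4*pi)^2 * 4.3724e-11) = 3.809727e+19
R_max = 3.809727e+19^0.25 = 78564 m

78564 m


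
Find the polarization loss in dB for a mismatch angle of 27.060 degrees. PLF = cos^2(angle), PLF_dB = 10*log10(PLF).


PLF_linear = cos^2(27.060 deg) = 0.7930448
PLF_dB = 10 * log10(0.7930448) = -1.007 dB

-1.007 dB


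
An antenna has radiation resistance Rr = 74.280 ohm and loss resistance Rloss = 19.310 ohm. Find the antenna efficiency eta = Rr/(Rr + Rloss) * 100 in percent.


eta = 74.280 / (74.280 + 19.310) * 100 = 79.37%

79.37%


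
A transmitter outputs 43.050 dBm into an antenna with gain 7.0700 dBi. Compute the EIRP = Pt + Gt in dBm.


EIRP = Pt + Gt = 43.050 + 7.0700 = 50.12 dBm

50.12 dBm


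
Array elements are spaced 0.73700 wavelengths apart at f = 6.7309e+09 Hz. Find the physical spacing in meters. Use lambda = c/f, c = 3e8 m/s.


lambda = c / f = 3.0000e+08 / 6.7309e+09 = 0.04457056 m
d = 0.73700 * 0.04457056 = 0.03285 m

0.03285 m


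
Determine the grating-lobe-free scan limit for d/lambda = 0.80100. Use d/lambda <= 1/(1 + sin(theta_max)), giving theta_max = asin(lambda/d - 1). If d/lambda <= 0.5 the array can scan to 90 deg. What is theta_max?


lambda/d - 1 = 1/0.80100 - 1 = 0.2484395
theta_max = asin(0.2484395) = 14.39 deg

14.39 deg


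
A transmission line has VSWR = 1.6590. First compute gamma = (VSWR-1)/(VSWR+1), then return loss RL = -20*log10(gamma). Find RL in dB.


gamma = (1.6590 - 1) / (1.6590 + 1) = 0.2478375
RL = -20 * log10(0.2478375) = 12.12 dB

12.12 dB


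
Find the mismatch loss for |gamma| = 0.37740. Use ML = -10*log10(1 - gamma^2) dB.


ML = -10 * log10(1 - 0.37740^2) = -10 * log10(0.85756924) = 0.6673 dB

0.6673 dB


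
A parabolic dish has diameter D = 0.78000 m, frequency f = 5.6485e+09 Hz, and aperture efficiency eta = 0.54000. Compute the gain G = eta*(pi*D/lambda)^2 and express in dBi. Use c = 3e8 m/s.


lambda = c / f = 3.0000e+08 / 5.6485e+09 = 0.05311145 m
G_linear = 0.54000 * (pi * 0.78000 / 0.05311145)^2 = 1149.493
G_dBi = 10 * log10(1149.493) = 30.61 dBi

30.61 dBi


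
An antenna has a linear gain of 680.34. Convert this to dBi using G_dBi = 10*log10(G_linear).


G_dBi = 10 * log10(680.34) = 28.33 dBi

28.33 dBi


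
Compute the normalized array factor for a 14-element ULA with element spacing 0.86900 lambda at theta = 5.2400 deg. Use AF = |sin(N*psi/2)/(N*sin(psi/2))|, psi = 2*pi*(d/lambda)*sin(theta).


psi = 2*pi*0.86900*sin(5.2400 deg) = 0.4986579 rad
AF = |sin(14*0.4986579/2) / (14*sin(0.4986579/2))| = 0.09899

0.09899


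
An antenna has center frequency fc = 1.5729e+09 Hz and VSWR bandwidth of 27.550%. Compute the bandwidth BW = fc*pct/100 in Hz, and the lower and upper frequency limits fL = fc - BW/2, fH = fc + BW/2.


BW = 1.5729e+09 * 27.550/100 = 4.333340e+08 Hz
fL = 1.5729e+09 - 4.333340e+08/2 = 1.356e+09 Hz
fH = 1.5729e+09 + 4.333340e+08/2 = 1.790e+09 Hz

BW=4.333e+08 Hz, fL=1.356e+09 Hz, fH=1.790e+09 Hz


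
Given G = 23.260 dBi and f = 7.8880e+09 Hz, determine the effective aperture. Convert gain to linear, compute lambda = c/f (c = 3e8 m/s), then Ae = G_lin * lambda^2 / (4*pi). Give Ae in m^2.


lambda = c / f = 3.0000e+08 / 7.8880e+09 = 0.03803245 m
G_linear = 10^(23.260/10) = 211.8361
Ae = G_linear * lambda^2 / (4*pi) = 211.8361 * 0.03803245^2 / (4*pi) = 0.02438 m^2

0.02438 m^2


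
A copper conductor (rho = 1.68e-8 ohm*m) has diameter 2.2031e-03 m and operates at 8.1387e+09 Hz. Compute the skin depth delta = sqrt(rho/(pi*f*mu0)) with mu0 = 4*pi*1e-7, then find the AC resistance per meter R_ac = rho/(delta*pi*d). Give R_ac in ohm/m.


delta = sqrt(1.68e-8 / (pi * 8.1387e+09 * 4*pi*1e-7)) = 7.230982e-07 m
R_ac = 1.68e-8 / (7.230982e-07 * pi * 2.2031e-03) = 3.357 ohm/m

3.357 ohm/m


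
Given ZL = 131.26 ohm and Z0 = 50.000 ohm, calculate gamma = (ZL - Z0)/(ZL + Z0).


gamma = (131.26 - 50.000) / (131.26 + 50.000) = 0.4483

0.4483


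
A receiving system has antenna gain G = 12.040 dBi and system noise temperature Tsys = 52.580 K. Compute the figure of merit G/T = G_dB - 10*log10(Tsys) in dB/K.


G/T = 12.040 - 10*log10(52.580) = 12.040 - 17.20821 = -5.168 dB/K

-5.168 dB/K


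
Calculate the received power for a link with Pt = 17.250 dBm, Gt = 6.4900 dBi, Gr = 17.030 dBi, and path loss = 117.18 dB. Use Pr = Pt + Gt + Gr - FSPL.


Pr = 17.250 + 6.4900 + 17.030 - 117.18 = -76.41 dBm

-76.41 dBm


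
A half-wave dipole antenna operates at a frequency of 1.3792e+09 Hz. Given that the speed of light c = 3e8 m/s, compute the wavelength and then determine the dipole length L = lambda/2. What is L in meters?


lambda = c / f = 3.0000e+08 / 1.3792e+09 = 0.2175174 m
L = lambda / 2 = 0.2175174 / 2 = 0.1088 m

0.1088 m


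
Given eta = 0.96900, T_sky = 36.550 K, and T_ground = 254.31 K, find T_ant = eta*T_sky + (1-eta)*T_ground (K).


T_ant = 0.96900 * 36.550 + (1 - 0.96900) * 254.31 = 43.30 K

43.30 K


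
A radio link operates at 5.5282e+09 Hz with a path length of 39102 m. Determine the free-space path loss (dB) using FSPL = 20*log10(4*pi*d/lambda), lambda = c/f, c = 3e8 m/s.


lambda = c / f = 3.0000e+08 / 5.5282e+09 = 0.05426721 m
FSPL = 20 * log10(4*pi*39102/0.05426721) = 139.1 dB

139.1 dB


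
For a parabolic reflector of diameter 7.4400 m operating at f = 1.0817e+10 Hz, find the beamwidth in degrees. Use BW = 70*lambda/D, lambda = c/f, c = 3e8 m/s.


lambda = c / f = 3.0000e+08 / 1.0817e+10 = 0.02773412 m
BW = 70 * 0.02773412 / 7.4400 = 0.2609 deg

0.2609 deg


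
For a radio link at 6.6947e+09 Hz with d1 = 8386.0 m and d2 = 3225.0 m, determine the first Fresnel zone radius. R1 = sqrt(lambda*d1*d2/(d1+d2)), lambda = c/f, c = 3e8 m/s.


lambda = c / f = 3.0000e+08 / 6.6947e+09 = 0.04481157 m
R1 = sqrt(0.04481157 * 8386.0 * 3225.0 / (8386.0 + 3225.0)) = 10.22 m

10.22 m


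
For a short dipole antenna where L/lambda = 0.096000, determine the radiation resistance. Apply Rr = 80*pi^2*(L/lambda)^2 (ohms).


Rr = 80 * pi^2 * (0.096000)^2 = 80 * 9.869604 * 9.216000e-03 = 7.277 ohm

7.277 ohm


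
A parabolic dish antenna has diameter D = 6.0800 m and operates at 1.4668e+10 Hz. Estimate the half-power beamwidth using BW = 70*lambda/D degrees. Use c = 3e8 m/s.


lambda = c / f = 3.0000e+08 / 1.4668e+10 = 0.02045269 m
BW = 70 * 0.02045269 / 6.0800 = 0.2355 deg

0.2355 deg


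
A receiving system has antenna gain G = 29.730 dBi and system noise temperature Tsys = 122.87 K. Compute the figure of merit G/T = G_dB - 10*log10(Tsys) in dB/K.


G/T = 29.730 - 10*log10(122.87) = 29.730 - 20.89446 = 8.836 dB/K

8.836 dB/K


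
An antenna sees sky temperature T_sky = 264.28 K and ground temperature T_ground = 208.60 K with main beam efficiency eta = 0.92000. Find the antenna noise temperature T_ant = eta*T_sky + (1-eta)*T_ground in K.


T_ant = 0.92000 * 264.28 + (1 - 0.92000) * 208.60 = 259.8 K

259.8 K


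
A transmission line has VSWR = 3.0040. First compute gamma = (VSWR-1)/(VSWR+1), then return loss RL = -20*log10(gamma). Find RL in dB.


gamma = (3.0040 - 1) / (3.0040 + 1) = 0.5004995
RL = -20 * log10(0.5004995) = 6.012 dB

6.012 dB


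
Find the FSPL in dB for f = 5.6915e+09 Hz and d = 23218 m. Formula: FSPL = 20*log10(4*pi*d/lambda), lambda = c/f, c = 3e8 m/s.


lambda = c / f = 3.0000e+08 / 5.6915e+09 = 0.05271018 m
FSPL = 20 * log10(4*pi*23218/0.05271018) = 134.9 dB

134.9 dB


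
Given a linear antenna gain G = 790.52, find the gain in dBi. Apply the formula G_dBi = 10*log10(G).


G_dBi = 10 * log10(790.52) = 28.98 dBi

28.98 dBi


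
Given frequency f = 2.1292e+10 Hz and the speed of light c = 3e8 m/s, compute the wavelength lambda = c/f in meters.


lambda = c / f = 3.0000e+08 / 2.1292e+10 = 0.01409 m

0.01409 m


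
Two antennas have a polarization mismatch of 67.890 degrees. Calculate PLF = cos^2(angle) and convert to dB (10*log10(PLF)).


PLF_linear = cos^2(67.890 deg) = 0.1416664
PLF_dB = 10 * log10(0.1416664) = -8.487 dB

-8.487 dB


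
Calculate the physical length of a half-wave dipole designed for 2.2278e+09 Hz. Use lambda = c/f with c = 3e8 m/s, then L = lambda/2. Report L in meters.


lambda = c / f = 3.0000e+08 / 2.2278e+09 = 0.1346620 m
L = lambda / 2 = 0.1346620 / 2 = 0.06733 m

0.06733 m


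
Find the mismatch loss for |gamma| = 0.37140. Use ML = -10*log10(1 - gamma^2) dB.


ML = -10 * log10(1 - 0.37140^2) = -10 * log10(0.86206204) = 0.6446 dB

0.6446 dB


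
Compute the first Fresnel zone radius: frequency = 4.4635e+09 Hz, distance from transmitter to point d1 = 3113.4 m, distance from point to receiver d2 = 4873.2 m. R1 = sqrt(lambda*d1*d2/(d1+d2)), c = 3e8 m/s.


lambda = c / f = 3.0000e+08 / 4.4635e+09 = 0.06721183 m
R1 = sqrt(0.06721183 * 3113.4 * 4873.2 / (3113.4 + 4873.2)) = 11.30 m

11.30 m


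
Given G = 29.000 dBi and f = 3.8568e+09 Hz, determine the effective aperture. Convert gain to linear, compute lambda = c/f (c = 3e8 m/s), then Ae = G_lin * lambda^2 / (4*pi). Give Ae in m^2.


lambda = c / f = 3.0000e+08 / 3.8568e+09 = 0.07778469 m
G_linear = 10^(29.000/10) = 794.3282
Ae = G_linear * lambda^2 / (4*pi) = 794.3282 * 0.07778469^2 / (4*pi) = 0.3825 m^2

0.3825 m^2


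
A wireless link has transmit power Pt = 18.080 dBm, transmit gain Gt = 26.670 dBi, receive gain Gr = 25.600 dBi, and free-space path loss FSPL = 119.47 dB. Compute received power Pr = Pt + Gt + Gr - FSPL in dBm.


Pr = 18.080 + 26.670 + 25.600 - 119.47 = -49.12 dBm

-49.12 dBm


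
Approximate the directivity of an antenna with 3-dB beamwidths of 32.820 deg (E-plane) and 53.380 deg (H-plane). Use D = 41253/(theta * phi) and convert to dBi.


D_linear = 41253 / (32.820 * 53.380) = 23.54715
D_dBi = 10 * log10(23.54715) = 13.72 dBi

13.72 dBi


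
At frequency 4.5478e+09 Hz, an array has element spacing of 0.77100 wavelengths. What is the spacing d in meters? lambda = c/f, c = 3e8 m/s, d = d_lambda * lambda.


lambda = c / f = 3.0000e+08 / 4.5478e+09 = 0.06596596 m
d = 0.77100 * 0.06596596 = 0.05086 m

0.05086 m


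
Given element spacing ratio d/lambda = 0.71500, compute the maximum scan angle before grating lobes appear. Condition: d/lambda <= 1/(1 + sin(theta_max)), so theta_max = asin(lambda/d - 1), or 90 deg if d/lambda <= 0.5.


lambda/d - 1 = 1/0.71500 - 1 = 0.3986014
theta_max = asin(0.3986014) = 23.49 deg

23.49 deg


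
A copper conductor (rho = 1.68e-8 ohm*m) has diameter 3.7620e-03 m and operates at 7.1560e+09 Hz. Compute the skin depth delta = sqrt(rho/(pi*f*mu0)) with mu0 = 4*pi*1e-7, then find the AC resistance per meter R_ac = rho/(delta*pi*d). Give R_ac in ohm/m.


delta = sqrt(1.68e-8 / (pi * 7.1560e+09 * 4*pi*1e-7)) = 7.711513e-07 m
R_ac = 1.68e-8 / (7.711513e-07 * pi * 3.7620e-03) = 1.843 ohm/m

1.843 ohm/m


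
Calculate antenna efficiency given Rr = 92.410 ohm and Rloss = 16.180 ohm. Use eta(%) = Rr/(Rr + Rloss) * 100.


eta = 92.410 / (92.410 + 16.180) * 100 = 85.10%

85.10%


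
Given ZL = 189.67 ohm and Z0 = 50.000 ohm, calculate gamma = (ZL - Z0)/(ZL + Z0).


gamma = (189.67 - 50.000) / (189.67 + 50.000) = 0.5828

0.5828


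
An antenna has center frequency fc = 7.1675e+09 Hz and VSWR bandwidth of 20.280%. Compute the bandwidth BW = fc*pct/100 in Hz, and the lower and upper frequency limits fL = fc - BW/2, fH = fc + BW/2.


BW = 7.1675e+09 * 20.280/100 = 1.453569e+09 Hz
fL = 7.1675e+09 - 1.453569e+09/2 = 6.441e+09 Hz
fH = 7.1675e+09 + 1.453569e+09/2 = 7.894e+09 Hz

BW=1.454e+09 Hz, fL=6.441e+09 Hz, fH=7.894e+09 Hz


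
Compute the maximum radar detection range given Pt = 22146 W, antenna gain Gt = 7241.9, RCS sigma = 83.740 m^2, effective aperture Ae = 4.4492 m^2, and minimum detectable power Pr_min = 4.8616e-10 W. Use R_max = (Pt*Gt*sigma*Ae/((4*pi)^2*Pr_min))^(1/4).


R^4 = 22146*7241.9*83.740*4.4492 / ((4*pi)^2 * 4.8616e-10) = 7.783300e+17
R_max = 7.783300e+17^0.25 = 29702 m

29702 m


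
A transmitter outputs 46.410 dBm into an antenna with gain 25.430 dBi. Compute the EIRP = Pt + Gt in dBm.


EIRP = Pt + Gt = 46.410 + 25.430 = 71.84 dBm

71.84 dBm


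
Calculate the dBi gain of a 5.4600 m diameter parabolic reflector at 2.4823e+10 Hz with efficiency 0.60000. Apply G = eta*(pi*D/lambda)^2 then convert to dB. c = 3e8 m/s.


lambda = c / f = 3.0000e+08 / 2.4823e+10 = 0.01208557 m
G_linear = 0.60000 * (pi * 5.4600 / 0.01208557)^2 = 1.208654e+06
G_dBi = 10 * log10(1.208654e+06) = 60.82 dBi

60.82 dBi


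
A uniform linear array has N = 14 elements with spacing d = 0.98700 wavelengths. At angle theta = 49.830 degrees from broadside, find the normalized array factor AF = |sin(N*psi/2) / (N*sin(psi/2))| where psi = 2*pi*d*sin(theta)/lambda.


psi = 2*pi*0.98700*sin(49.830 deg) = 4.738779 rad
AF = |sin(14*4.738779/2) / (14*sin(4.738779/2))| = 0.1006

0.1006


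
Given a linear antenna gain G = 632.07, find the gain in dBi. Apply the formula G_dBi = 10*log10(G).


G_dBi = 10 * log10(632.07) = 28.01 dBi

28.01 dBi
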